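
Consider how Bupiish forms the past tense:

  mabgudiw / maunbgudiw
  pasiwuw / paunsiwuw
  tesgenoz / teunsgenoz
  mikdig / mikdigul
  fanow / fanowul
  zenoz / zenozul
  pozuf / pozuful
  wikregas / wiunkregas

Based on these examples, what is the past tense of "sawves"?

sawvesul

tesgenoz and zenoz both end in -z yet inflect differently (teunsgenoz, zenozul), so the final letter is not what conditions the rule; the number of vowels is.
"sawves" has 2 vowels. The stems with 2 vowels (zenoz → zenozul, pozuf → pozuful, mikdig → mikdigul) add -ul.
The other pattern: stems with 3 vowels insert -un- after the first vowel.
So sawves → sawvesul.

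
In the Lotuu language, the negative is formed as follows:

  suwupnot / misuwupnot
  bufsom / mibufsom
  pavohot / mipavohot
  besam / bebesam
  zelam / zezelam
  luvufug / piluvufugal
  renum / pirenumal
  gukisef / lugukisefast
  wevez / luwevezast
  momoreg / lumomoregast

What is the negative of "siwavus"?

bufsom and besam both end in -m yet inflect differently (mibufsom, bebesam), so the final letter is not what conditions the rule; the last vowel is.
"siwavus" has last vowel 'u'. The stems whose last vowel is 'u' (luvufug → piluvufugal, renum → pirenumal) add pi- … -al around the stem.
So siwavus → pisiwavusal.

pisiwavusal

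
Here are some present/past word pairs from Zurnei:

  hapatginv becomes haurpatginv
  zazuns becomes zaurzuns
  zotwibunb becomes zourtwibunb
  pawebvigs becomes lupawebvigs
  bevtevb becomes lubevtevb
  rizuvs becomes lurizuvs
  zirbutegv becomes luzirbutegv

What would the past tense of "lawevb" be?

"lawevb" has second-to-last letter 'v'. The stems whose second-to-last letter is 'v' (bevtevb → lubevtevb, rizuvs → lurizuvs) add the prefix lu-.
The other pattern: stems whose second-to-last letter is 'n' insert -ur- after the first vowel.
So lawevb → lulawevb.

lulawevb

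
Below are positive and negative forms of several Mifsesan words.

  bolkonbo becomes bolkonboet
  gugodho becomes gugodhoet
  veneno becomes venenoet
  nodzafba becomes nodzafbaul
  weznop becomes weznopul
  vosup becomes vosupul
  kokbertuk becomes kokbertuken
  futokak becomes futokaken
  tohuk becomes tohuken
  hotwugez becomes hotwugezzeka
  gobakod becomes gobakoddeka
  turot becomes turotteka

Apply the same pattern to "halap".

bolkonbo and weznop both have last vowel 'o' yet inflect differently (bolkonboet, weznopul), so the last vowel is not what conditions the rule; the final letter is.
"halap" ends in -p. The stems ending in -p (weznop → weznopul, vosup → vosupul) add -ul.
The other patterns: stems ending in -o add -et; stems ending in -k add -en; stems ending in -d, -t or -z double the final consonant and add -eka.
So halap → halapul.

halapul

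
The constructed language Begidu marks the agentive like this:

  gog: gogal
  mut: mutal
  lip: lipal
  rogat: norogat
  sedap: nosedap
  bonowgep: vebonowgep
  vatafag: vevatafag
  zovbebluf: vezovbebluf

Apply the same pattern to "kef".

mut and rogat both end in -t yet inflect differently (mutal, norogat), so the final letter is not what conditions the rule; the number of vowels is.
"kef" has 1 vowel. The stems with 1 vowel (gog → gogal, mut → mutal, lip → lipal) add -al.
So kef → kefal.

kefal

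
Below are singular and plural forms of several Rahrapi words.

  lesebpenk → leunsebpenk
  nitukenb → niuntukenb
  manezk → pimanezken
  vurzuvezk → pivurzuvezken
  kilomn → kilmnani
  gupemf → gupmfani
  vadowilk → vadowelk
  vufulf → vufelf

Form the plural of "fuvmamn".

lesebpenk and manezk both end in -k yet inflect differently (leunsebpenk, pimanezken), so the final letter is not what conditions the rule; the second-to-last letter is.
"fuvmamn" has second-to-last letter 'm'. The stems whose second-to-last letter is 'm' (kilomn → kilmnani, gupemf → gupmfani) delete the last vowel and add -ani.
The other patterns: stems whose second-to-last letter is 'n' insert -un- after the first vowel; stems whose second-to-last letter is 'z' add pi- … -en around the stem; stems whose second-to-last letter is 'l' change the last vowel to 'e'.
So fuvmamn → fuvmmnani.

fuvmmnani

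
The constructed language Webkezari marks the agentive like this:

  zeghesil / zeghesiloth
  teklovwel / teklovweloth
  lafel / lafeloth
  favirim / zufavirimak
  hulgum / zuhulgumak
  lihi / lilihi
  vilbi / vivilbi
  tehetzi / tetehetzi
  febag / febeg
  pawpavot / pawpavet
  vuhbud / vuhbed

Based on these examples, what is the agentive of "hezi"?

hehezi

"hezi" ends in -i. The stems ending in -i (lihi → lilihi, vilbi → vivilbi, tehetzi → tetehetzi) repeat the first consonant+vowel as a prefix.
So hezi → hehezi.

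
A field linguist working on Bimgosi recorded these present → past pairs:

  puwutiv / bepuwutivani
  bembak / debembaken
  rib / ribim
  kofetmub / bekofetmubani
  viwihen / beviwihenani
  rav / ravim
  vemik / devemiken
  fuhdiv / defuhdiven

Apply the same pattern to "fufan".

rav and fuhdiv both end in -v yet inflect differently (ravim, defuhdiven), so the final letter is not what conditions the rule; the number of vowels is.
"fufan" has 2 vowels. The stems with 2 vowels (bembak → debembaken, vemik → devemiken, fuhdiv → defuhdiven) add de- … -en around the stem.
The other patterns: stems with 1 vowel add -im; stems with 3 vowels add be- … -ani around the stem.
So fufan → defufanen.

defufanen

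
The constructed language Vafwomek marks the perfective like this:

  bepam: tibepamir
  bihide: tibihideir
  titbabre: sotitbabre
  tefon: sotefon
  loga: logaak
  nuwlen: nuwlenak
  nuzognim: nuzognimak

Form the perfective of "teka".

soteka

bihide and titbabre both end in -e yet inflect differently (tibihideir, sotitbabre), so the final letter is not what conditions the rule; the first letter is.
"teka" begins with t-. The stems beginning with t- (titbabre → sotitbabre, tefon → sotefon) add the prefix so-.
The other patterns: stems beginning with b- add ti- … -ir around the stem; stems beginning with l- or n- add -ak.
So teka → soteka.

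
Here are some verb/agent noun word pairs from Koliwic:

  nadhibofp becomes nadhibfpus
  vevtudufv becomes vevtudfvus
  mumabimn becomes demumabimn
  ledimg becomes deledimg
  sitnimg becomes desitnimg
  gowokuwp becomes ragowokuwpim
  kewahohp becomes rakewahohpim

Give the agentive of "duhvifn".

duhvfnus

nadhibofp and gowokuwp both end in -p yet inflect differently (nadhibfpus, ragowokuwpim), so the final letter is not what conditions the rule; the second-to-last letter is.
"duhvifn" has second-to-last letter 'f'. The stems whose second-to-last letter is 'f' (nadhibofp → nadhibfpus, vevtudufv → vevtudfvus) delete the last vowel and add -us.
The other patterns: stems whose second-to-last letter is 'm' add the prefix de-; stems whose second-to-last letter is 'h' or 'w' add ra- … -im around the stem.
So duhvifn → duhvfnus.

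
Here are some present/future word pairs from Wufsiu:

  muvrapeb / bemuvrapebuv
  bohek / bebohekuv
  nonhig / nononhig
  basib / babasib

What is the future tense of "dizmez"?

basib and muvrapeb both end in -b yet inflect differently (babasib, bemuvrapebuv), so the final letter is not what conditions the rule; the last vowel is.
"dizmez" has last vowel 'e'. The stems whose last vowel is 'e' (bohek → bebohekuv, muvrapeb → bemuvrapebuv) add be- … -uv around the stem.
The other pattern: stems whose last vowel is 'i' repeat the first consonant+vowel as a prefix.
So dizmez → bedizmezuv.

bedizmezuv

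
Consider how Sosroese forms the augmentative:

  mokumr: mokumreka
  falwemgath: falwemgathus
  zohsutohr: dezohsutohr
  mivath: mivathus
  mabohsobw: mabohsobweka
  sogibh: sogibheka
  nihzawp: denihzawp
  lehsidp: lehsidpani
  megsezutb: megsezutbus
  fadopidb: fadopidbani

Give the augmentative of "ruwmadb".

ruwmadbani

"ruwmadb" has second-to-last letter 'd'. The stems whose second-to-last letter is 'd' (fadopidb → fadopidbani, lehsidp → lehsidpani) add -ani.
So ruwmadb → ruwmadbani.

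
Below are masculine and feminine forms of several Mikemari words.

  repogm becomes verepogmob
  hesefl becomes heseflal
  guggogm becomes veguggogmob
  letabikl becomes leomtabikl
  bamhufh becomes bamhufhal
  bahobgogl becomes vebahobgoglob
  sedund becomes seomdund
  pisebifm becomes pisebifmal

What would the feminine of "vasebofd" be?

vasebofdal

"vasebofd" has second-to-last letter 'f'. The stems whose second-to-last letter is 'f' (bamhufh → bamhufhal, pisebifm → pisebifmal, hesefl → heseflal) add -al.
The other patterns: stems whose second-to-last letter is 'g' add ve- … -ob around the stem; stems whose second-to-last letter is 'k' or 'n' insert -om- after the first vowel.
So vasebofd → vasebofdal.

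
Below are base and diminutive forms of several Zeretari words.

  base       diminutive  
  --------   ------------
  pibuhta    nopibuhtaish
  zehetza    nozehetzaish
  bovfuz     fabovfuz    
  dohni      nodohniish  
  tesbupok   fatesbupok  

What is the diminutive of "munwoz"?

"munwoz" ends in a consonant. The stems ending in a consonant (tesbupok → fatesbupok, bovfuz → fabovfuz) add the prefix fa-.
The other pattern: stems ending in a vowel add no- … -ish around the stem.
So munwoz → famunwoz.

famunwoz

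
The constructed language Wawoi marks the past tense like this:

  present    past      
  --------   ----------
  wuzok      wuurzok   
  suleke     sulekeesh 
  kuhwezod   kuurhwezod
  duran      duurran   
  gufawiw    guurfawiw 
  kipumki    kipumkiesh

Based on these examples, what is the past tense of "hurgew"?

kipumki and gufawiw both have last vowel 'i' yet inflect differently (kipumkiesh, guurfawiw), so the last vowel is not what conditions the rule; whether the stem ends in a vowel or a consonant is.
"hurgew" ends in a consonant. The stems ending in a consonant (kuhwezod → kuurhwezod, duran → duurran, gufawiw → guurfawiw) insert -ur- after the first vowel.
So hurgew → huurrgew.

huurrgew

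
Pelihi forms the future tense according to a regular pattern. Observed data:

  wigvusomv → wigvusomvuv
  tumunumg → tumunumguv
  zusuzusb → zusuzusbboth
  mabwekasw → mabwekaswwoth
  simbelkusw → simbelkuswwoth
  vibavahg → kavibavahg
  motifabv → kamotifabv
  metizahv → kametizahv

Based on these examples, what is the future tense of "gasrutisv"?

gasrutisvvoth

"gasrutisv" has second-to-last letter 's'. The stems whose second-to-last letter is 's' (zusuzusb → zusuzusbboth, mabwekasw → mabwekaswwoth, simbelkusw → simbelkuswwoth) double the final consonant and add -oth.
The other patterns: stems whose second-to-last letter is 'm' add -uv; stems whose second-to-last letter is 'b' or 'h' add the prefix ka-.
So gasrutisv → gasrutisvvoth.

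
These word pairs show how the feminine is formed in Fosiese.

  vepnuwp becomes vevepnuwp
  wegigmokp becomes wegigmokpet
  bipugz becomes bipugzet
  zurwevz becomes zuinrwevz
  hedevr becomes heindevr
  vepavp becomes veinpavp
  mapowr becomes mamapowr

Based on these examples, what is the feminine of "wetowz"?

wewetowz

hedevr and mapowr both end in -r yet inflect differently (heindevr, mamapowr), so the final letter is not what conditions the rule; the second-to-last letter is.
"wetowz" has second-to-last letter 'w'. The stems whose second-to-last letter is 'w' (mapowr → mamapowr, vepnuwp → vevepnuwp) repeat the first consonant+vowel as a prefix.
The other patterns: stems whose second-to-last letter is 'v' insert -in- after the first vowel; stems whose second-to-last letter is 'g' or 'k' add -et.
So wetowz → wewetowz.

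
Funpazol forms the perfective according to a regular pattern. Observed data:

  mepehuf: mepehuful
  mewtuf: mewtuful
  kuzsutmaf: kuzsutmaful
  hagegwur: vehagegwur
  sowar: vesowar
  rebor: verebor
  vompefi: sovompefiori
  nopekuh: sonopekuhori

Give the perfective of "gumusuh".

sogumusuhori

mepehuf and hagegwur both have last vowel 'u' yet inflect differently (mepehuful, vehagegwur), so the last vowel is not what conditions the rule; the final letter is.
"gumusuh" ends in -h. The one such stem in the data (nopekuh → sonopekuhori) adds so- … -ori around the stem, so the same rule applies.
The other patterns: stems ending in -f add -ul; stems ending in -r add the prefix ve-.
So gumusuh → sogumusuhori.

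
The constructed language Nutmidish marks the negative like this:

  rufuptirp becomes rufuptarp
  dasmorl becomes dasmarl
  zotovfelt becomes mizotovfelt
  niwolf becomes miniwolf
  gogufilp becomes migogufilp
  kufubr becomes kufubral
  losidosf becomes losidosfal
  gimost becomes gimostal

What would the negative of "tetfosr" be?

rufuptirp and gogufilp both end in -p yet inflect differently (rufuptarp, migogufilp), so the final letter is not what conditions the rule; the second-to-last letter is.
"tetfosr" has second-to-last letter 's'. The stems whose second-to-last letter is 's' (losidosf → losidosfal, gimost → gimostal) add -al.
The other patterns: stems whose second-to-last letter is 'r' change the last vowel to 'a'; stems whose second-to-last letter is 'l' add the prefix mi-.
So tetfosr → tetfosral.

tetfosral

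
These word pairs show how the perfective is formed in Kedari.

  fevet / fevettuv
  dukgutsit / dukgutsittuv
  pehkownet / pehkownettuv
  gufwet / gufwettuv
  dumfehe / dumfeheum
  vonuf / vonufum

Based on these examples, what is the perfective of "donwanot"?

"donwanot" ends in -t. The stems ending in -t (fevet → fevettuv, dukgutsit → dukgutsittuv, pehkownet → pehkownettuv) double the final consonant and add -uv.
So donwanot → donwanottuv.

donwanottuv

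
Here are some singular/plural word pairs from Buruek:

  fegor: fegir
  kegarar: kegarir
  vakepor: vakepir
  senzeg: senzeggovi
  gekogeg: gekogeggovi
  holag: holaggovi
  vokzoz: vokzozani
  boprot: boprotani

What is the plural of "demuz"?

"demuz" ends in -z. The one such stem in the data (vokzoz → vokzozani) adds -ani, so the same rule applies.
So demuz → demuzani.

demuzani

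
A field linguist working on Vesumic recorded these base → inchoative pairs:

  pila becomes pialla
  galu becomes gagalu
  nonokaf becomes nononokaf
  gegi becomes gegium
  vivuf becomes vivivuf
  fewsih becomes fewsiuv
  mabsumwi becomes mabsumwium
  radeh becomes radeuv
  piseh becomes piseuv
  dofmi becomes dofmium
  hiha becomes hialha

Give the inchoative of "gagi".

fewsih and mabsumwi both have last vowel 'i' yet inflect differently (fewsiuv, mabsumwium), so the last vowel is not what conditions the rule; the final letter is.
"gagi" ends in -i. The stems ending in -i (mabsumwi → mabsumwium, gegi → gegium, dofmi → dofmium) add -um.
So gagi → gagium.

gagium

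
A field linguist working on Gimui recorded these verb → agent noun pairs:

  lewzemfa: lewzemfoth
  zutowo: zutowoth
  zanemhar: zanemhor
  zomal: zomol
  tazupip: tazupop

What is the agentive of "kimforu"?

"kimforu" ends in a vowel. The stems ending in a vowel (lewzemfa → lewzemfoth, zutowo → zutowoth) drop the final letter and add -oth.
So kimforu → kimforoth.

kimforoth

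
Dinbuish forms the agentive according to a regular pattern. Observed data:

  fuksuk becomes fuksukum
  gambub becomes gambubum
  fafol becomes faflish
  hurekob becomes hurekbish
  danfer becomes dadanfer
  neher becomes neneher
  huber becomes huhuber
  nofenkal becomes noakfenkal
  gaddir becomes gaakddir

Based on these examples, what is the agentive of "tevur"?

gambub and hurekob both end in -b yet inflect differently (gambubum, hurekbish), so the final letter is not what conditions the rule; the last vowel is.
"tevur" has last vowel 'u'. The stems whose last vowel is 'u' (fuksuk → fuksukum, gambub → gambubum) add -um.
The other patterns: stems whose last vowel is 'o' delete the last vowel and add -ish; stems whose last vowel is 'e' repeat the first consonant+vowel as a prefix; stems whose last vowel is 'a' or 'i' insert -ak- after the first vowel.
So tevur → tevurum.

tevurum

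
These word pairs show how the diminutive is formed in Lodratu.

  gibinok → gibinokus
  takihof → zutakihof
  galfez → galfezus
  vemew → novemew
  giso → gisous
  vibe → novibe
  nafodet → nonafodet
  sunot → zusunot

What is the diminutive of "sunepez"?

zusunepez

nafodet and sunot both end in -t yet inflect differently (nonafodet, zusunot), so the final letter is not what conditions the rule; the first letter is.
"sunepez" begins with s-. The one such stem in the data (sunot → zusunot) adds the prefix zu-, so the same rule applies.
The other patterns: stems beginning with g- add -us; stems beginning with n- or v- add the prefix no-.
So sunepez → zusunepez.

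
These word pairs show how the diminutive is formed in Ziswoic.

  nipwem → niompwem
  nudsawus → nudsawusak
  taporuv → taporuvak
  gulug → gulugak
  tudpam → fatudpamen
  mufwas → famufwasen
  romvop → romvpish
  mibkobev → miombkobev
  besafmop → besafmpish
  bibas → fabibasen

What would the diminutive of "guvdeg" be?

"guvdeg" has last vowel 'e'. The stems whose last vowel is 'e' (mibkobev → miombkobev, nipwem → niompwem) insert -om- after the first vowel.
The other patterns: stems whose last vowel is 'o' delete the last vowel and add -ish; stems whose last vowel is 'a' add fa- … -en around the stem; stems whose last vowel is 'u' add -ak.
So guvdeg → guomvdeg.

guomvdeg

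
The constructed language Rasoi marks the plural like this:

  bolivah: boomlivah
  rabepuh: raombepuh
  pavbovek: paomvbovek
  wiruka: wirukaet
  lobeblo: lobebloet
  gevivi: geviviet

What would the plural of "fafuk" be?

faomfuk

bolivah and wiruka both have last vowel 'a' yet inflect differently (boomlivah, wirukaet), so the last vowel is not what conditions the rule; whether the stem ends in a vowel or a consonant is.
"fafuk" ends in a consonant. The stems ending in a consonant (bolivah → boomlivah, rabepuh → raombepuh, pavbovek → paomvbovek) insert -om- after the first vowel.
The other pattern: stems ending in a vowel add -et.
So fafuk → faomfuk.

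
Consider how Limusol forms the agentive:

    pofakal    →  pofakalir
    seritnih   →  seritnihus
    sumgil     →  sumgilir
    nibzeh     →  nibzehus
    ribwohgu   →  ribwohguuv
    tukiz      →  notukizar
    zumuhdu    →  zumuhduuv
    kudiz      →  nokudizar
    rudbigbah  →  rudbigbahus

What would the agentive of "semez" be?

nosemezar

seritnih and tukiz both have last vowel 'i' yet inflect differently (seritnihus, notukizar), so the last vowel is not what conditions the rule; the final letter is.
"semez" ends in -z. The stems ending in -z (tukiz → notukizar, kudiz → nokudizar) add no- … -ar around the stem.
The other patterns: stems ending in -h add -us; stems ending in -l add -ir; stems ending in -u add -uv.
So semez → nosemezar.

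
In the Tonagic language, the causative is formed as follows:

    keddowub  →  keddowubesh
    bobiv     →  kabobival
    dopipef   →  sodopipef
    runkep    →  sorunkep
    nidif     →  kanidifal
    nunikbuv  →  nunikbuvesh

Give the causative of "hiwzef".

sohiwzef

"hiwzef" has last vowel 'e'. The stems whose last vowel is 'e' (dopipef → sodopipef, runkep → sorunkep) add the prefix so-.
So hiwzef → sohiwzef.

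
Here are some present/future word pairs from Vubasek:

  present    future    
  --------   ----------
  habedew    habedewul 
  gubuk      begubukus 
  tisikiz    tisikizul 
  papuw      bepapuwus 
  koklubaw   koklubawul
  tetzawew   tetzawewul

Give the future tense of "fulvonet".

tetzawew and papuw both end in -w yet inflect differently (tetzawewul, bepapuwus), so the final letter is not what conditions the rule; the number of vowels is.
"fulvonet" has 3 vowels. The stems with 3 vowels (tisikiz → tisikizul, tetzawew → tetzawewul, habedew → habedewul) add -ul.
The other pattern: stems with 2 vowels add be- … -us around the stem.
So fulvonet → fulvonetul.

fulvonetul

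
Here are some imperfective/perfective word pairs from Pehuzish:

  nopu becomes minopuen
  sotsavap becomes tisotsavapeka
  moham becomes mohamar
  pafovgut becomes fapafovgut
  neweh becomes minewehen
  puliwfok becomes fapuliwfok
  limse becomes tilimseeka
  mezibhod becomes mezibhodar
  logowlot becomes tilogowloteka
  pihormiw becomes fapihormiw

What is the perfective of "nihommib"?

pafovgut and logowlot both end in -t yet inflect differently (fapafovgut, tilogowloteka), so the final letter is not what conditions the rule; the first letter is.
"nihommib" begins with n-. The stems beginning with n- (nopu → minopuen, neweh → minewehen) add mi- … -en around the stem.
So nihommib → minihommiben.

minihommiben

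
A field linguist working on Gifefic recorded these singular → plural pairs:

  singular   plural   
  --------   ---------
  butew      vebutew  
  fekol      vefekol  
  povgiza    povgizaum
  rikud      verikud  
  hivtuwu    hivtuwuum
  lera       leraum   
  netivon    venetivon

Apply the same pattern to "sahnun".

vesahnun

hivtuwu and rikud both have last vowel 'u' yet inflect differently (hivtuwuum, verikud), so the last vowel is not what conditions the rule; whether the stem ends in a vowel or a consonant is.
"sahnun" ends in a consonant. The stems ending in a consonant (rikud → verikud, fekol → vefekol, netivon → venetivon) add the prefix ve-.
So sahnun → vesahnun.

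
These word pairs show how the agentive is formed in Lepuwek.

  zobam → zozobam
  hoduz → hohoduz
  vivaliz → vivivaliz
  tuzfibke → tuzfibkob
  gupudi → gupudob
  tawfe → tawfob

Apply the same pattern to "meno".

menob

vivaliz and gupudi both have last vowel 'i' yet inflect differently (vivivaliz, gupudob), so the last vowel is not what conditions the rule; whether the stem ends in a vowel or a consonant is.
"meno" ends in a vowel. The stems ending in a vowel (tuzfibke → tuzfibkob, gupudi → gupudob, tawfe → tawfob) drop the final letter and add -ob.
The other pattern: stems ending in a consonant repeat the first consonant+vowel as a prefix.
So meno → menob.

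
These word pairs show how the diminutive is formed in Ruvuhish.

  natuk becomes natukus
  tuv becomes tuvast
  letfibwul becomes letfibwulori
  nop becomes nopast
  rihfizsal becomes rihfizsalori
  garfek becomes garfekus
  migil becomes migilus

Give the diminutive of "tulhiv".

tulhivus

"tulhiv" has 2 vowels. The stems with 2 vowels (natuk → natukus, migil → migilus, garfek → garfekus) add -us.
So tulhiv → tulhivus.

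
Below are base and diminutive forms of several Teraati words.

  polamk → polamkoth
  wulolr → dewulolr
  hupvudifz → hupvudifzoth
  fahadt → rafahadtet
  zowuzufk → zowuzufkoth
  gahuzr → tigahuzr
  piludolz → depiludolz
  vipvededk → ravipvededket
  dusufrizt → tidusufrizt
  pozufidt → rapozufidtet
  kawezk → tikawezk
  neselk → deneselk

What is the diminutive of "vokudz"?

"vokudz" has second-to-last letter 'd'. The stems whose second-to-last letter is 'd' (fahadt → rafahadtet, vipvededk → ravipvededket, pozufidt → rapozufidtet) add ra- … -et around the stem.
The other patterns: stems whose second-to-last letter is 'l' add the prefix de-; stems whose second-to-last letter is 'z' add the prefix ti-; stems whose second-to-last letter is 'f' or 'm' add -oth.
So vokudz → ravokudzet.

ravokudzet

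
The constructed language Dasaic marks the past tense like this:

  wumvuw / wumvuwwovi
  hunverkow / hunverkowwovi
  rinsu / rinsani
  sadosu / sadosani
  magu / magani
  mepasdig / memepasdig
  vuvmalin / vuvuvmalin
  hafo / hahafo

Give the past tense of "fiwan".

fifiwan

wumvuw and rinsu both have last vowel 'u' yet inflect differently (wumvuwwovi, rinsani), so the last vowel is not what conditions the rule; the final letter is.
"fiwan" ends in -n. The one such stem in the data (vuvmalin → vuvuvmalin) repeats the first consonant+vowel as a prefix (as do mepasdig, hafo), so the same rule applies.
So fiwan → fifiwan.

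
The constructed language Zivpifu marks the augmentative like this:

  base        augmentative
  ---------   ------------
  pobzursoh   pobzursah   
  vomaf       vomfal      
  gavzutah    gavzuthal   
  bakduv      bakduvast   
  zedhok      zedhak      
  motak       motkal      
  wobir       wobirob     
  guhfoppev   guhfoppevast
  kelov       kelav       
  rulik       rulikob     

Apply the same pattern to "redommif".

redommifob

"redommif" has last vowel 'i'. The stems whose last vowel is 'i' (wobir → wobirob, rulik → rulikob) add -ob.
So redommif → redommifob.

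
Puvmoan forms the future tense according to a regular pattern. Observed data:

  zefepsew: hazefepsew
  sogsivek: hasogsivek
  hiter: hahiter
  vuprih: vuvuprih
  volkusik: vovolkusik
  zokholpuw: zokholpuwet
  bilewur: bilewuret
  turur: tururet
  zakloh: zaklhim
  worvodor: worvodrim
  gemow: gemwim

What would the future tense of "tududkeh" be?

"tududkeh" has last vowel 'e'. The stems whose last vowel is 'e' (zefepsew → hazefepsew, sogsivek → hasogsivek, hiter → hahiter) add the prefix ha-.
The other patterns: stems whose last vowel is 'i' repeat the first consonant+vowel as a prefix; stems whose last vowel is 'u' add -et; stems whose last vowel is 'o' delete the last vowel and add -im.
So tududkeh → hatududkeh.

hatududkeh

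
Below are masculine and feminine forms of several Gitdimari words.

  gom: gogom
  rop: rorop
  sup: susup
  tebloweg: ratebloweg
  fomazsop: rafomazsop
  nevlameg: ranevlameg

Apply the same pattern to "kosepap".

rakosepap

"kosepap" has 3 vowels. The stems with 3 vowels (tebloweg → ratebloweg, fomazsop → rafomazsop, nevlameg → ranevlameg) add the prefix ra-.
The other pattern: stems with 1 vowel repeat the first consonant+vowel as a prefix.
So kosepap → rakosepap.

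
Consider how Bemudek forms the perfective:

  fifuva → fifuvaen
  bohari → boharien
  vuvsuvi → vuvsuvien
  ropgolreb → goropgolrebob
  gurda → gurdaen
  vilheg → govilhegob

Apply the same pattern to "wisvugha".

wisvughaen

vuvsuvi and vilheg both begin with v- yet inflect differently (vuvsuvien, govilhegob), so the first letter is not what conditions the rule; whether the stem ends in a vowel or a consonant is.
"wisvugha" ends in a vowel. The stems ending in a vowel (bohari → boharien, vuvsuvi → vuvsuvien, fifuva → fifuvaen) add -en.
The other pattern: stems ending in a consonant add go- … -ob around the stem.
So wisvugha → wisvughaen.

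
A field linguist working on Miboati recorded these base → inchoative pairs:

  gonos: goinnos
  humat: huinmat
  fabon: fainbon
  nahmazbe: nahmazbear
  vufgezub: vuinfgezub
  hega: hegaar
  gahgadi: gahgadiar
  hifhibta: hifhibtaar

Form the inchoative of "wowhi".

wowhiar

hifhibta and humat both have last vowel 'a' yet inflect differently (hifhibtaar, huinmat), so the last vowel is not what conditions the rule; whether the stem ends in a vowel or a consonant is.
"wowhi" ends in a vowel. The stems ending in a vowel (hifhibta → hifhibtaar, nahmazbe → nahmazbear, hega → hegaar) add -ar.
So wowhi → wowhiar.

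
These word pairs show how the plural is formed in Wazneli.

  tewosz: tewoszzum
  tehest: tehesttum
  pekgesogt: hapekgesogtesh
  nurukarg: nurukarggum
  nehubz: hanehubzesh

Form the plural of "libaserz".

"libaserz" has second-to-last letter 'r'. The one such stem in the data (nurukarg → nurukarggum) doubles the final consonant and adds -um (as do tehest, tewosz), so the same rule applies.
The other pattern: stems whose second-to-last letter is 'b' or 'g' add ha- … -esh around the stem.
So libaserz → libaserzzum.

libaserzzum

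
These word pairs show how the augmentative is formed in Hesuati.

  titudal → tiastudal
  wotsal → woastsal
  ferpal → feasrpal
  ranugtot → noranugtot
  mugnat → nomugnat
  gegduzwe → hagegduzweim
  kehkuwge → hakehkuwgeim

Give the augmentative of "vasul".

titudal and mugnat both have last vowel 'a' yet inflect differently (tiastudal, nomugnat), so the last vowel is not what conditions the rule; the final letter is.
"vasul" ends in -l. The stems ending in -l (titudal → tiastudal, wotsal → woastsal, ferpal → feasrpal) insert -as- after the first vowel.
So vasul → vaassul.

vaassul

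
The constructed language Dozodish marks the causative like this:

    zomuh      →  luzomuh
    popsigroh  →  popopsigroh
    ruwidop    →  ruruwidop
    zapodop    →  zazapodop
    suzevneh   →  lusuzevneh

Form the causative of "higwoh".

hihigwoh

popsigroh and suzevneh both end in -h yet inflect differently (popopsigroh, lusuzevneh), so the final letter is not what conditions the rule; the last vowel is.
"higwoh" has last vowel 'o'. The stems whose last vowel is 'o' (popsigroh → popopsigroh, ruwidop → ruruwidop, zapodop → zazapodop) repeat the first consonant+vowel as a prefix.
So higwoh → hihigwoh.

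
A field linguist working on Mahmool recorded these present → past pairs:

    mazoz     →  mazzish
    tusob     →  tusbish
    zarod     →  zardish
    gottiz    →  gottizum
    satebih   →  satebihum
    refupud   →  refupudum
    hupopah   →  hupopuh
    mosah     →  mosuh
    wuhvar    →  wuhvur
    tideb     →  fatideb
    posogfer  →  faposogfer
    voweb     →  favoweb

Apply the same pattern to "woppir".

"woppir" has last vowel 'i'. The stems whose last vowel is 'i' (gottiz → gottizum, satebih → satebihum) add -um.
So woppir → woppirum.

woppirum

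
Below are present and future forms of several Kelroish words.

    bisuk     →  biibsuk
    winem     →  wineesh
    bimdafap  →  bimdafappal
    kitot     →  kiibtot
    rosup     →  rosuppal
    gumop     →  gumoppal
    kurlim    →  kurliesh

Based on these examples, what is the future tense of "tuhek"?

"tuhek" ends in -k. The one such stem in the data (bisuk → biibsuk) inserts -ib- after the first vowel (as does kitot), so the same rule applies.
So tuhek → tuibhek.

tuibhek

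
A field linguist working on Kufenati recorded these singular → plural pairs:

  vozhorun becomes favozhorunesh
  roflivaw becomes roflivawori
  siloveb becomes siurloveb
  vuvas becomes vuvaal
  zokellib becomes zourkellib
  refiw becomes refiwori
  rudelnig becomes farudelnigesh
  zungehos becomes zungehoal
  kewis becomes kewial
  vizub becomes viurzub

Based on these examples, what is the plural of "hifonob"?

roflivaw and vuvas both have last vowel 'a' yet inflect differently (roflivawori, vuvaal), so the last vowel is not what conditions the rule; the final letter is.
"hifonob" ends in -b. The stems ending in -b (vizub → viurzub, siloveb → siurloveb, zokellib → zourkellib) insert -ur- after the first vowel.
So hifonob → hiurfonob.

hiurfonob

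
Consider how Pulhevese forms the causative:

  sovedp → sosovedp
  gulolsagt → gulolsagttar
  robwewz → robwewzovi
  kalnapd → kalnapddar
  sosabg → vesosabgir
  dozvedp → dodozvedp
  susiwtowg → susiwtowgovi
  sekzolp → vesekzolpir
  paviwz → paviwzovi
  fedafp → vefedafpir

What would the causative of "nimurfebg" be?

venimurfebgir

susiwtowg and sosabg both end in -g yet inflect differently (susiwtowgovi, vesosabgir), so the final letter is not what conditions the rule; the second-to-last letter is.
"nimurfebg" has second-to-last letter 'b'. The one such stem in the data (sosabg → vesosabgir) adds ve- … -ir around the stem, so the same rule applies.
So nimurfebg → venimurfebgir.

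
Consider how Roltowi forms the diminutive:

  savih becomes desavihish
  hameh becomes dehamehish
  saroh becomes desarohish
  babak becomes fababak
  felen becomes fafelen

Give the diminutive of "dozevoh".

dedozevohish

"dozevoh" ends in -h. The stems ending in -h (saroh → desarohish, savih → desavihish, hameh → dehamehish) add de- … -ish around the stem.
So dozevoh → dedozevohish.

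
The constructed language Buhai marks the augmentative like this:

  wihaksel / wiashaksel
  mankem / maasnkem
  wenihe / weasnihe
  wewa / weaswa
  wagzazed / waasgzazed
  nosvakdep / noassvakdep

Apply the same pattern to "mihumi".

miashumi

Every pair shown (wihaksel → wiashaksel, mankem → maasnkem, wenihe → weasnihe, …) follows the same rule: insert -as- after the first vowel.
So mihumi → miashumi.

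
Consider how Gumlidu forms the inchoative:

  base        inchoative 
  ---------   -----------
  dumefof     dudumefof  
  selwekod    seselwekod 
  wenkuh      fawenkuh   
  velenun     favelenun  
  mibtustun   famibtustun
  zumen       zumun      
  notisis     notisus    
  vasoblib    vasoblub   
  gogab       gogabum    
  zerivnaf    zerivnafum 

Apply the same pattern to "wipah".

wipahum

"wipah" has last vowel 'a'. The stems whose last vowel is 'a' (gogab → gogabum, zerivnaf → zerivnafum) add -um.
The other patterns: stems whose last vowel is 'o' repeat the first consonant+vowel as a prefix; stems whose last vowel is 'u' add the prefix fa-; stems whose last vowel is 'e' or 'i' change the last vowel to 'u'.
So wipah → wipahum.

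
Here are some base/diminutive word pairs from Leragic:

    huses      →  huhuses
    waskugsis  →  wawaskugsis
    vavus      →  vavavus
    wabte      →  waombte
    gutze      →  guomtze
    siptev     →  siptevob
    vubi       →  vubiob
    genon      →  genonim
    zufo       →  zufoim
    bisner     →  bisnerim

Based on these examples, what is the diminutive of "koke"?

koomke

huses and wabte both have last vowel 'e' yet inflect differently (huhuses, waombte), so the last vowel is not what conditions the rule; the final letter is.
"koke" ends in -e. The stems ending in -e (wabte → waombte, gutze → guomtze) insert -om- after the first vowel.
The other patterns: stems ending in -s repeat the first consonant+vowel as a prefix; stems ending in -i or -v add -ob; stems ending in -n, -o or -r add -im.
So koke → koomke.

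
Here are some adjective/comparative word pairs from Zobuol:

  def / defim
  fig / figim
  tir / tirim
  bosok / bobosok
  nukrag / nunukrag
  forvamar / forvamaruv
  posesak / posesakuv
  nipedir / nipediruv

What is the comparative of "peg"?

pegim

"peg" has 1 vowel. The stems with 1 vowel (def → defim, fig → figim, tir → tirim) add -im.
The other patterns: stems with 2 vowels repeat the first consonant+vowel as a prefix; stems with 3 vowels add -uv.
So peg → pegim.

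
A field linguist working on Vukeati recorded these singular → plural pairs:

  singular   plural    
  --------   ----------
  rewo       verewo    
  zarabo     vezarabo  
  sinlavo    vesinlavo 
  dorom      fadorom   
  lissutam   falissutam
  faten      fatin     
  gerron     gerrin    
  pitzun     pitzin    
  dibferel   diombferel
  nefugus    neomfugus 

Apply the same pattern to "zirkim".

"zirkim" ends in -m. The stems ending in -m (dorom → fadorom, lissutam → falissutam) add the prefix fa-.
The other patterns: stems ending in -o add the prefix ve-; stems ending in -n change the last vowel to 'i'; stems ending in -l or -s insert -om- after the first vowel.
So zirkim → fazirkim.

fazirkim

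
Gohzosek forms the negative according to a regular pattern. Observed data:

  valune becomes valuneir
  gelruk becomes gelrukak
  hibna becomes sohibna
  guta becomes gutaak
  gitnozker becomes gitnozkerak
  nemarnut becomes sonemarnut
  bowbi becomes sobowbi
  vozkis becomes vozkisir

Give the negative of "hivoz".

guta and hibna both end in -a yet inflect differently (gutaak, sohibna), so the final letter is not what conditions the rule; the first letter is.
"hivoz" begins with h-. The one such stem in the data (hibna → sohibna) adds the prefix so-, so the same rule applies.
So hivoz → sohivoz.

sohivoz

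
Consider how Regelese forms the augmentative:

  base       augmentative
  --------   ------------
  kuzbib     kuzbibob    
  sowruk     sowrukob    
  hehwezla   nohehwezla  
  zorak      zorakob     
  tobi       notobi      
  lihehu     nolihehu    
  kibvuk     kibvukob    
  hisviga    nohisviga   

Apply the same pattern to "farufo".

nofarufo

sowruk and lihehu both have last vowel 'u' yet inflect differently (sowrukob, nolihehu), so the last vowel is not what conditions the rule; whether the stem ends in a vowel or a consonant is.
"farufo" ends in a vowel. The stems ending in a vowel (lihehu → nolihehu, hisviga → nohisviga, hehwezla → nohehwezla) add the prefix no-.
So farufo → nofarufo.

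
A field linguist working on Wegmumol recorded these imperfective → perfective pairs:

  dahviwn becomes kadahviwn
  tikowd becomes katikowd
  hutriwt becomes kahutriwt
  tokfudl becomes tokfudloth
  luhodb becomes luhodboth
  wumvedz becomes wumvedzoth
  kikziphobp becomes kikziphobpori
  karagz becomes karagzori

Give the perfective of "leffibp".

leffibpori

wumvedz and karagz both end in -z yet inflect differently (wumvedzoth, karagzori), so the final letter is not what conditions the rule; the second-to-last letter is.
"leffibp" has second-to-last letter 'b'. The one such stem in the data (kikziphobp → kikziphobpori) adds -ori, so the same rule applies.
So leffibp → leffibpori.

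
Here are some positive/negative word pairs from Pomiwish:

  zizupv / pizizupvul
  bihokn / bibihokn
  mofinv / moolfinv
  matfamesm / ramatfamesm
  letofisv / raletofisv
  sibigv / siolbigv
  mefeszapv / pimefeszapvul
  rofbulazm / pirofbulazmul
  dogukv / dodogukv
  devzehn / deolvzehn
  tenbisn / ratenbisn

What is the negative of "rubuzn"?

pirubuznul

matfamesm and rofbulazm both end in -m yet inflect differently (ramatfamesm, pirofbulazmul), so the final letter is not what conditions the rule; the second-to-last letter is.
"rubuzn" has second-to-last letter 'z'. The one such stem in the data (rofbulazm → pirofbulazmul) adds pi- … -ul around the stem, so the same rule applies.
So rubuzn → pirubuznul.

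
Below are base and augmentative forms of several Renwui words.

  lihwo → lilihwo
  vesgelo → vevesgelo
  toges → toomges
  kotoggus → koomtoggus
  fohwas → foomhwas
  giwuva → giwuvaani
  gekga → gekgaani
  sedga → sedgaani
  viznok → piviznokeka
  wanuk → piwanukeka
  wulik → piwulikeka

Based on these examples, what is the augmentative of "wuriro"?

wuwuriro

fohwas and giwuva both have last vowel 'a' yet inflect differently (foomhwas, giwuvaani), so the last vowel is not what conditions the rule; the final letter is.
"wuriro" ends in -o. The stems ending in -o (lihwo → lilihwo, vesgelo → vevesgelo) repeat the first consonant+vowel as a prefix.
The other patterns: stems ending in -s insert -om- after the first vowel; stems ending in -a add -ani; stems ending in -k add pi- … -eka around the stem.
So wuriro → wuwuriro.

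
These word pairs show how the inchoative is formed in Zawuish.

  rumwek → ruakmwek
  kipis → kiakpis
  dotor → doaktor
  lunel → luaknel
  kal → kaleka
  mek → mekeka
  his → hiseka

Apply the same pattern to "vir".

vireka

lunel and kal both end in -l yet inflect differently (luaknel, kaleka), so the final letter is not what conditions the rule; the number of vowels is.
"vir" has 1 vowel. The stems with 1 vowel (kal → kaleka, mek → mekeka, his → hiseka) add -eka.
So vir → vireka.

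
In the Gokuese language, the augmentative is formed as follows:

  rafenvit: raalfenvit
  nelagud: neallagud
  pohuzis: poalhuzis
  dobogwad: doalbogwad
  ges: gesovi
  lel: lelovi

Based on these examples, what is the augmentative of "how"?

pohuzis and ges both end in -s yet inflect differently (poalhuzis, gesovi), so the final letter is not what conditions the rule; the number of vowels is.
"how" has 1 vowel. The stems with 1 vowel (ges → gesovi, lel → lelovi) add -ovi.
So how → howovi.

howovi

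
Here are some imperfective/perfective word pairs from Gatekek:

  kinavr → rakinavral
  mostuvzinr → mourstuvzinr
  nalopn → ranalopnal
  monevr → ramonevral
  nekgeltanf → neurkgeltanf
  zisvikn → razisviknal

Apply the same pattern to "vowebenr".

vourwebenr

mostuvzinr and kinavr both end in -r yet inflect differently (mourstuvzinr, rakinavral), so the final letter is not what conditions the rule; the second-to-last letter is.
"vowebenr" has second-to-last letter 'n'. The stems whose second-to-last letter is 'n' (mostuvzinr → mourstuvzinr, nekgeltanf → neurkgeltanf) insert -ur- after the first vowel.
So vowebenr → vourwebenr.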